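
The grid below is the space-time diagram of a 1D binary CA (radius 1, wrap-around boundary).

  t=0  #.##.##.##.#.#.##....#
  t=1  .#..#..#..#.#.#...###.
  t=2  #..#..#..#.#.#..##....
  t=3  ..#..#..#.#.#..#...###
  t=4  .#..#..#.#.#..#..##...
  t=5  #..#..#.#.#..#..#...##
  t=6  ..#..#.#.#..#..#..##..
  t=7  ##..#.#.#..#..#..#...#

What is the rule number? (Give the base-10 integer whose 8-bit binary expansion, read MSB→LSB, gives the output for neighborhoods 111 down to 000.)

35

  nb ###: next=.  (t=1,i=19, bit7=0)
  nb ##.: next=.  (t=0,i=0, bit6=0)
  nb #.#: next=#  (t=0,i=1, bit5=1)
  nb #..: next=.  (t=0,i=17, bit4=0)
  nb .##: next=.  (t=0,i=2, bit3=0)
  nb .#.: next=.  (t=0,i=11, bit2=0)
  nb ..#: next=#  (t=0,i=20, bit1=1)
  nb ...: next=#  (t=0,i=18, bit0=1)
  bits 00100011 = 35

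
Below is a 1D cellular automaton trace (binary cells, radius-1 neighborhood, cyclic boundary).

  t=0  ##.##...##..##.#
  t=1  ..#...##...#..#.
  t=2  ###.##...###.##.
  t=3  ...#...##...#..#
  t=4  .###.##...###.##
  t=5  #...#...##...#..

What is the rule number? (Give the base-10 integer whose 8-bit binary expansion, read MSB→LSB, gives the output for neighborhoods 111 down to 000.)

  nb ###: next=.  (t=0,i=0, bit7=0)
  nb ##.: next=.  (t=0,i=1, bit6=0)
  nb #.#: next=#  (t=0,i=2, bit5=1)
  nb #..: next=.  (t=0,i=5, bit4=0)
  nb .##: next=.  (t=0,i=3, bit3=0)
  nb .#.: next=#  (t=1,i=2, bit2=1)
  nb ..#: next=#  (t=0,i=7, bit1=1)
  nb ...: next=#  (t=0,i=6, bit0=1)
  bits 00100111 = 39

39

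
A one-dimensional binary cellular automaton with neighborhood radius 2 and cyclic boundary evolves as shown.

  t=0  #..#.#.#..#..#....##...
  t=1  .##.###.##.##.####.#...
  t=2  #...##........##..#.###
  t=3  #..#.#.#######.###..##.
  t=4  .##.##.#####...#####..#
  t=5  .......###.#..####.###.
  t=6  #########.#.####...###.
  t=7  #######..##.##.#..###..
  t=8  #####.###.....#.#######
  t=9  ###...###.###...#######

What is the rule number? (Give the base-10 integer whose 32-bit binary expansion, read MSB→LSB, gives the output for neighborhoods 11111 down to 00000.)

2527975307

  nb #####: next=#  (t=3,i=9, bit31=1)
  nb ####.: next=.  (t=1,i=16, bit30=0)
  nb ###.#: next=.  (t=1,i=6, bit29=0)
  nb ###..: next=#  (t=2,i=0, bit28=1)
  nb ##.##: next=.  (t=1,i=3, bit27=0)
  nb ##.#.: next=#  (t=1,i=18, bit26=1)
  nb ##..#: next=#  (t=2,i=16, bit25=1)
  nb ##...: next=.  (t=0,i=20, bit24=0)
  nb #.###: next=#  (t=1,i=4, bit23=1)
  nb #.##.: next=.  (t=1,i=8, bit22=0)
  nb #.#.#: next=#  (t=0,i=5, bit21=1)
  nb #.#..: next=.  (t=0,i=7, bit20=0)
  nb #..##: next=#  (t=3,i=19, bit19=1)
  nb #..#.: next=#  (t=0,i=2, bit18=1)
  nb #...#: next=.  (t=0,i=21, bit17=0)
  nb #....: next=#  (t=0,i=15, bit16=1)
  nb .####: next=#  (t=1,i=15, bit15=1)
  nb .###.: next=#  (t=1,i=5, bit14=1)
  nb .##.#: next=.  (t=1,i=2, bit13=0)
  nb .##..: next=#  (t=0,i=19, bit12=1)
  nb .#.##: next=.  (t=2,i=19, bit11=0)
  nb .#.#.: next=#  (t=0,i=4, bit10=1)
  nb .#..#: next=#  (t=0,i=1, bit9=1)
  nb .#...: next=#  (t=0,i=14, bit8=1)
  nb ..###: next=#  (t=4,i=15, bit7=1)
  nb ..##.: next=.  (t=0,i=18, bit6=0)
  nb ..#.#: next=.  (t=0,i=3, bit5=0)
  nb ..#..: next=.  (t=0,i=0, bit4=0)
  nb ...##: next=#  (t=0,i=17, bit3=1)
  nb ...#.: next=.  (t=0,i=22, bit2=0)
  nb ....#: next=#  (t=0,i=16, bit1=1)
  nb .....: next=#  (t=2,i=8, bit0=1)
  bits 10010110101011011101011110001011 = 2527975307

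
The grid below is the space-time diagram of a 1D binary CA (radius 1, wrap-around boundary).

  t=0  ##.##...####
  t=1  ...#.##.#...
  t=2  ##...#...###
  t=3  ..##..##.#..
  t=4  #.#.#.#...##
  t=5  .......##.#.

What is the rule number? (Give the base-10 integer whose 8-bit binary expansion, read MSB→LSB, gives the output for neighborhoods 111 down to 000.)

25

  ### -> .   bit 7 = 0  t=0,i=0
  ##. -> .   bit 6 = 0  t=0,i=1
  #.# -> .   bit 5 = 0  t=0,i=2
  #.. -> #   bit 4 = 1  t=0,i=5
  .## -> #   bit 3 = 1  t=0,i=3
  .#. -> .   bit 2 = 0  t=1,i=3
  ..# -> .   bit 1 = 0  t=0,i=7
  ... -> #   bit 0 = 1  t=0,i=6
  bits 00011001 = 25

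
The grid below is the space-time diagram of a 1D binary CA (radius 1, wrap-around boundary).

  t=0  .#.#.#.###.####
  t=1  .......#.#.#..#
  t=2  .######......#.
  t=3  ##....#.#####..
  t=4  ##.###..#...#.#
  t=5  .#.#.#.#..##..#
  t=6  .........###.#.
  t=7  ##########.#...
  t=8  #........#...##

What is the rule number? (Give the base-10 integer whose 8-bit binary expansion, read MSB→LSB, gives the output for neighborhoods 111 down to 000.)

75

  nb ###: next=.  (t=0,i=8, bit7=0)
  nb ##.: next=#  (t=0,i=9, bit6=1)
  nb #.#: next=.  (t=0,i=0, bit5=0)
  nb #..: next=.  (t=1,i=0, bit4=0)
  nb .##: next=#  (t=0,i=7, bit3=1)
  nb .#.: next=.  (t=0,i=1, bit2=0)
  nb ..#: next=#  (t=1,i=6, bit1=1)
  nb ...: next=#  (t=1,i=1, bit0=1)
  bits 01001011 = 75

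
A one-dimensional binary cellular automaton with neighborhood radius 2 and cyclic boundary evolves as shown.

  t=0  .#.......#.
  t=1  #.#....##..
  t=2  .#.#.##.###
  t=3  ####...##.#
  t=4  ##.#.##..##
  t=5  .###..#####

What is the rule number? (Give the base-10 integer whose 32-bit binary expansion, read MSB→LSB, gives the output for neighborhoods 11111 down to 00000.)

3199112590

  nb #####: next=#  (t=3,i=1, bit31=1)
  nb ####.: next=.  (t=3,i=2, bit30=0)
  nb ###.#: next=#  (t=2,i=10, bit29=1)
  nb ###..: next=#  (t=3,i=3, bit28=1)
  nb ##.##: next=#  (t=2,i=7, bit27=1)
  nb ##.#.: next=#  (t=2,i=0, bit26=1)
  nb ##..#: next=#  (t=1,i=9, bit25=1)
  nb ##...: next=.  (t=3,i=4, bit24=0)
  nb #.###: next=#  (t=2,i=8, bit23=1)
  nb #.##.: next=.  (t=2,i=5, bit22=0)
  nb #.#.#: next=#  (t=2,i=1, bit21=1)
  nb #.#..: next=.  (t=1,i=2, bit20=0)
  nb #..##: next=#  (t=4,i=8, bit19=1)
  nb #..#.: next=#  (t=0,i=0, bit18=1)
  nb #...#: next=#  (t=3,i=5, bit17=1)
  nb #....: next=.  (t=0,i=3, bit16=0)
  nb .####: next=#  (t=3,i=0, bit15=1)
  nb .###.: next=.  (t=2,i=9, bit14=0)
  nb .##.#: next=.  (t=2,i=6, bit13=0)
  nb .##..: next=#  (t=1,i=8, bit12=1)
  nb .#.##: next=.  (t=2,i=4, bit11=0)
  nb .#.#.: next=#  (t=1,i=1, bit10=1)
  nb .#..#: next=.  (t=0,i=10, bit9=0)
  nb .#...: next=#  (t=0,i=2, bit8=1)
  nb ..###: next=#  (t=4,i=9, bit7=1)
  nb ..##.: next=.  (t=1,i=7, bit6=0)
  nb ..#.#: next=.  (t=1,i=0, bit5=0)
  nb ..#..: next=.  (t=0,i=1, bit4=0)
  nb ...##: next=#  (t=1,i=6, bit3=1)
  nb ...#.: next=#  (t=0,i=8, bit2=1)
  nb ....#: next=#  (t=0,i=7, bit1=1)
  nb .....: next=.  (t=0,i=4, bit0=0)
  bits 10111110101011101001010110001110 = 3199112590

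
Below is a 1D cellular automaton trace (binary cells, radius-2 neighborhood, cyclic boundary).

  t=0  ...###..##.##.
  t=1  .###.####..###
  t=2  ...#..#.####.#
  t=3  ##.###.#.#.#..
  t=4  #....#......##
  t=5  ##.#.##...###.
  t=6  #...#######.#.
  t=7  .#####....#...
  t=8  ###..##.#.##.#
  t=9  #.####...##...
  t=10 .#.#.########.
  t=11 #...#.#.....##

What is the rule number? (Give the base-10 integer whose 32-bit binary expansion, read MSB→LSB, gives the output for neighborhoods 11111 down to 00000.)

  nb #####: next=.  (t=6,i=6, bit31=0)
  nb ####.: next=.  (t=1,i=7, bit30=0)
  nb ###.#: next=#  (t=1,i=3, bit29=1)
  nb ###..: next=#  (t=0,i=5, bit28=1)
  nb ##.##: next=.  (t=0,i=10, bit27=0)
  nb ##.#.: next=.  (t=2,i=12, bit26=0)
  nb ##..#: next=#  (t=0,i=6, bit25=1)
  nb ##...: next=#  (t=0,i=13, bit24=1)
  nb #.###: next=.  (t=1,i=1, bit23=0)
  nb #.##.: next=#  (t=0,i=11, bit22=1)
  nb #.#.#: next=.  (t=3,i=7, bit21=0)
  nb #.#..: next=.  (t=2,i=13, bit20=0)
  nb #..##: next=#  (t=0,i=7, bit19=1)
  nb #..#.: next=#  (t=2,i=5, bit18=1)
  nb #...#: next=#  (t=2,i=1, bit17=1)
  nb #....: next=.  (t=0,i=0, bit16=0)
  nb .####: next=#  (t=1,i=6, bit15=1)
  nb .###.: next=.  (t=0,i=4, bit14=0)
  nb .##.#: next=.  (t=0,i=9, bit13=0)
  nb .##..: next=#  (t=0,i=12, bit12=1)
  nb .#.##: next=#  (t=2,i=7, bit11=1)
  nb .#.#.: next=.  (t=3,i=8, bit10=0)
  nb .#..#: next=#  (t=2,i=4, bit9=1)
  nb .#...: next=#  (t=2,i=0, bit8=1)
  nb ..###: next=#  (t=0,i=3, bit7=1)
  nb ..##.: next=#  (t=0,i=8, bit6=1)
  nb ..#.#: next=.  (t=2,i=6, bit5=0)
  nb ..#..: next=#  (t=2,i=3, bit4=1)
  nb ...##: next=#  (t=0,i=2, bit3=1)
  nb ...#.: next=.  (t=2,i=2, bit2=0)
  nb ....#: next=#  (t=0,i=1, bit1=1)
  nb .....: next=.  (t=4,i=8, bit0=0)
  bits 00110011010011101001101111011010 = 860789722

860789722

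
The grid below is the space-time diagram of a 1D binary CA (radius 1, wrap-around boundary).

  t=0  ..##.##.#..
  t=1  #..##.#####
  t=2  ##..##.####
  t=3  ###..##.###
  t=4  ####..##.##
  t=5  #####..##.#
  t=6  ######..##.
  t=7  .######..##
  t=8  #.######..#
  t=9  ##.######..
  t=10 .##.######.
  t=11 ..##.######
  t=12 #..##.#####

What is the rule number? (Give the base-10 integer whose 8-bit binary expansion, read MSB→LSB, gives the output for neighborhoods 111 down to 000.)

  nb ###: next=#  (t=1,i=7, bit7=1)
  nb ##.: next=#  (t=0,i=3, bit6=1)
  nb #.#: next=#  (t=0,i=4, bit5=1)
  nb #..: next=#  (t=0,i=9, bit4=1)
  nb .##: next=.  (t=0,i=2, bit3=0)
  nb .#.: next=#  (t=0,i=8, bit2=1)
  nb ..#: next=.  (t=0,i=1, bit1=0)
  nb ...: next=#  (t=0,i=0, bit0=1)
  bits 11110101 = 245

245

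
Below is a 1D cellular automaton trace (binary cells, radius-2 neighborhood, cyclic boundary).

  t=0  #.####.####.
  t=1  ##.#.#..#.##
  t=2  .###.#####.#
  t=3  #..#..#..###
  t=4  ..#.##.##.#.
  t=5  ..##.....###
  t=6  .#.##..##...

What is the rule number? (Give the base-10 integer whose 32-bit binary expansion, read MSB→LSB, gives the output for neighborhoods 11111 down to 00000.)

  ##### -> .   bit 31 = 0  t=2,i=7
  ####. -> .   bit 30 = 0  t=0,i=4
  ###.# -> #   bit 29 = 1  t=0,i=5
  ###.. -> .   bit 28 = 0  t=3,i=0
  ##.## -> .   bit 27 = 0  t=0,i=6
  ##.#. -> #   bit 26 = 1  t=0,i=11
  ##..# -> .   bit 25 = 0  t=3,i=1
  ##... -> #   bit 24 = 1  t=5,i=4
  #.### -> .   bit 23 = 0  t=0,i=2
  #.##. -> .   bit 22 = 0  t=4,i=4
  #.#.# -> #   bit 21 = 1  t=0,i=0
  #.#.. -> #   bit 20 = 1  t=1,i=5
  #..## -> #   bit 19 = 1  t=3,i=8
  #..#. -> #   bit 18 = 1  t=1,i=7
  #...# -> .   bit 17 = 0  t=4,i=0
  #.... -> .   bit 16 = 0  t=5,i=5
  .#### -> #   bit 15 = 1  t=0,i=3
  .###. -> .   bit 14 = 0  t=2,i=2
  .##.# -> .   bit 13 = 0  t=4,i=5
  .##.. -> #   bit 12 = 1  t=5,i=3
  .#.## -> #   bit 11 = 1  t=0,i=1
  .#.#. -> .   bit 10 = 0  t=1,i=4
  .#..# -> #   bit 9 = 1  t=1,i=6
  .#... -> #   bit 8 = 1  t=4,i=11
  ..### -> .   bit 7 = 0  t=3,i=9
  ..##. -> .   bit 6 = 0  t=5,i=2
  ..#.# -> #   bit 5 = 1  t=1,i=8
  ..#.. -> .   bit 4 = 0  t=3,i=3
  ...## -> #   bit 3 = 1  t=5,i=8
  ...#. -> .   bit 2 = 0  t=4,i=1
  ....# -> #   bit 1 = 1  t=5,i=7
  ..... -> .   bit 0 = 0  t=5,i=6
  bits 00100101001111001001101100101010 = 624728874

624728874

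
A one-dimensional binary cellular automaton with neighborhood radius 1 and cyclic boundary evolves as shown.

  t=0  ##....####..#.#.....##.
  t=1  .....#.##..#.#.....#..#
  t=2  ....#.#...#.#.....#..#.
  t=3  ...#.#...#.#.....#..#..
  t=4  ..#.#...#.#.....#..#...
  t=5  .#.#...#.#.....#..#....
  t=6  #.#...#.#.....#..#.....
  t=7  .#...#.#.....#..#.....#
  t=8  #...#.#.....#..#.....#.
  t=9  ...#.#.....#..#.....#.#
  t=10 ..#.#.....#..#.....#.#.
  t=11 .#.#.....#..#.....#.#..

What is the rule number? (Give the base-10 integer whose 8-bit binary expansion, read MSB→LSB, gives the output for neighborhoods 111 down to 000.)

  ### -> #   bit 7 = 1  t=0,i=7
  ##. -> .   bit 6 = 0  t=0,i=1
  #.# -> #   bit 5 = 1  t=0,i=13
  #.. -> .   bit 4 = 0  t=0,i=2
  .## -> .   bit 3 = 0  t=0,i=0
  .#. -> .   bit 2 = 0  t=0,i=12
  ..# -> #   bit 1 = 1  t=0,i=5
  ... -> .   bit 0 = 0  t=0,i=3
  bits 10100010 = 162

162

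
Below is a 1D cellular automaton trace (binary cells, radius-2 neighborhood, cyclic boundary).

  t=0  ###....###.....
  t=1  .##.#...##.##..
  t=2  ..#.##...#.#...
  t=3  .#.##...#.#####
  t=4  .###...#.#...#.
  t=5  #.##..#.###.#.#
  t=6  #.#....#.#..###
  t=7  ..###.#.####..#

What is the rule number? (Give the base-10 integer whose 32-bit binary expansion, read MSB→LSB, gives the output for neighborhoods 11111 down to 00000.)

  ##### -> .   bit 31 = 0  t=3,i=12
  ####. -> #   bit 30 = 1  t=3,i=13
  ###.# -> .   bit 29 = 0  t=3,i=14
  ###.. -> #   bit 28 = 1  t=0,i=2
  ##.## -> .   bit 27 = 0  t=1,i=10
  ##.#. -> .   bit 26 = 0  t=1,i=3
  ##..# -> .   bit 25 = 0  t=5,i=4
  ##... -> .   bit 24 = 0  t=0,i=3
  #.### -> .   bit 23 = 0  t=3,i=10
  #.##. -> #   bit 22 = 1  t=1,i=11
  #.#.# -> #   bit 21 = 1  t=3,i=1
  #.#.. -> #   bit 20 = 1  t=1,i=4
  #..## -> #   bit 19 = 1  t=4,i=0
  #..#. -> .   bit 18 = 0  t=5,i=5
  #...# -> .   bit 17 = 0  t=1,i=6
  #.... -> #   bit 16 = 1  t=0,i=4
  .#### -> .   bit 15 = 0  t=3,i=11
  .###. -> #   bit 14 = 1  t=0,i=1
  .##.# -> #   bit 13 = 1  t=1,i=2
  .##.. -> .   bit 12 = 0  t=1,i=12
  .#.## -> #   bit 11 = 1  t=2,i=3
  .#.#. -> #   bit 10 = 1  t=2,i=10
  .#..# -> #   bit 9 = 1  t=4,i=14
  .#... -> #   bit 8 = 1  t=1,i=5
  ..### -> .   bit 7 = 0  t=0,i=0
  ..##. -> .   bit 6 = 0  t=1,i=1
  ..#.# -> .   bit 5 = 0  t=2,i=2
  ..#.. -> .   bit 4 = 0  t=4,i=13
  ...## -> .   bit 3 = 0  t=0,i=6
  ...#. -> #   bit 2 = 1  t=2,i=1
  ....# -> .   bit 1 = 0  t=0,i=5
  ..... -> #   bit 0 = 1  t=0,i=12
  bits 01010000011110010110111100000101 = 1350135557

1350135557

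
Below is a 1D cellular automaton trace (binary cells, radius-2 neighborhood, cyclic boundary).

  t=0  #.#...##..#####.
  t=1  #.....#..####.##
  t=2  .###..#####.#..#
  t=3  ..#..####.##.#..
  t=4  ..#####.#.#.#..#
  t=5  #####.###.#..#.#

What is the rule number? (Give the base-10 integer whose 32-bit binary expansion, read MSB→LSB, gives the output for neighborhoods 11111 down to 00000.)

2775171793

  nb #####: next=#  (t=0,i=12, bit31=1)
  nb ####.: next=.  (t=0,i=13, bit30=0)
  nb ###.#: next=#  (t=0,i=14, bit29=1)
  nb ###..: next=.  (t=1,i=0, bit28=0)
  nb ##.##: next=.  (t=1,i=13, bit27=0)
  nb ##.#.: next=#  (t=0,i=15, bit26=1)
  nb ##..#: next=.  (t=0,i=8, bit25=0)
  nb ##...: next=#  (t=1,i=1, bit24=1)
  nb #.###: next=.  (t=1,i=14, bit23=0)
  nb #.##.: next=#  (t=3,i=10, bit22=1)
  nb #.#.#: next=#  (t=0,i=0, bit21=1)
  nb #.#..: next=.  (t=0,i=2, bit20=0)
  nb #..##: next=#  (t=0,i=9, bit19=1)
  nb #..#.: next=.  (t=2,i=14, bit18=0)
  nb #...#: next=.  (t=0,i=4, bit17=0)
  nb #....: next=#  (t=1,i=2, bit16=1)
  nb .####: next=#  (t=0,i=11, bit15=1)
  nb .###.: next=#  (t=1,i=15, bit14=1)
  nb .##.#: next=.  (t=3,i=11, bit13=0)
  nb .##..: next=.  (t=0,i=7, bit12=0)
  nb .#.##: next=.  (t=2,i=0, bit11=0)
  nb .#.#.: next=.  (t=0,i=1, bit10=0)
  nb .#..#: next=#  (t=1,i=7, bit9=1)
  nb .#...: next=.  (t=0,i=3, bit8=0)
  nb ..###: next=#  (t=0,i=10, bit7=1)
  nb ..##.: next=#  (t=0,i=6, bit6=1)
  nb ..#.#: next=.  (t=2,i=15, bit5=0)
  nb ..#..: next=#  (t=1,i=6, bit4=1)
  nb ...##: next=.  (t=0,i=5, bit3=0)
  nb ...#.: next=.  (t=1,i=5, bit2=0)
  nb ....#: next=.  (t=1,i=4, bit1=0)
  nb .....: next=#  (t=1,i=3, bit0=1)
  bits 10100101011010011100001011010001 = 2775171793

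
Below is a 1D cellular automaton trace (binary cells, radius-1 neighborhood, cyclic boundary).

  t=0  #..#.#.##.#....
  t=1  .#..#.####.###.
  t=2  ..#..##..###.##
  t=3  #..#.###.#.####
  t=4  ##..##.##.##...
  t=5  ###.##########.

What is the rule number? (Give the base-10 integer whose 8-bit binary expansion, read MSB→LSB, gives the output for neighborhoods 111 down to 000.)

  nb ###: next=.  (t=1,i=7, bit7=0)
  nb ##.: next=#  (t=0,i=8, bit6=1)
  nb #.#: next=#  (t=0,i=4, bit5=1)
  nb #..: next=#  (t=0,i=1, bit4=1)
  nb .##: next=#  (t=0,i=7, bit3=1)
  nb .#.: next=.  (t=0,i=0, bit2=0)
  nb ..#: next=.  (t=0,i=2, bit1=0)
  nb ...: next=#  (t=0,i=12, bit0=1)
  bits 01111001 = 121

121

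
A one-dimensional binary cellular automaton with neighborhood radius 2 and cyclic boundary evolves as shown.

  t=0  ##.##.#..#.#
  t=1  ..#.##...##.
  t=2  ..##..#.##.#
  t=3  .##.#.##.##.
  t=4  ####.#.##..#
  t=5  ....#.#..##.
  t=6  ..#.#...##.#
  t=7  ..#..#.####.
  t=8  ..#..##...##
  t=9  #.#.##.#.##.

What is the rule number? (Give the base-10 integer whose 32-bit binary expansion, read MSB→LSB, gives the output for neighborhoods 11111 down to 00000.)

520628602

  ##### -> .   bit 31 = 0  t=4,i=1
  ####. -> .   bit 30 = 0  t=4,i=2
  ###.# -> .   bit 29 = 0  t=0,i=1
  ###.. -> #   bit 28 = 1  t=7,i=10
  ##.## -> #   bit 27 = 1  t=0,i=2
  ##.#. -> #   bit 26 = 1  t=0,i=5
  ##..# -> #   bit 25 = 1  t=2,i=4
  ##... -> #   bit 24 = 1  t=1,i=6
  #.### -> .   bit 23 = 0  t=0,i=11
  #.##. -> .   bit 22 = 0  t=0,i=3
  #.#.# -> .   bit 21 = 0  t=3,i=4
  #.#.. -> .   bit 20 = 0  t=0,i=6
  #..## -> #   bit 19 = 1  t=2,i=1
  #..#. -> .   bit 18 = 0  t=0,i=8
  #...# -> .   bit 17 = 0  t=1,i=0
  #.... -> .   bit 16 = 0  t=5,i=0
  .#### -> .   bit 15 = 0  t=4,i=0
  .###. -> .   bit 14 = 0  t=0,i=0
  .##.# -> #   bit 13 = 1  t=0,i=4
  .##.. -> .   bit 12 = 0  t=1,i=5
  .#.## -> #   bit 11 = 1  t=0,i=10
  .#.#. -> .   bit 10 = 0  t=5,i=5
  .#..# -> .   bit 9 = 0  t=0,i=7
  .#... -> #   bit 8 = 1  t=6,i=5
  ..### -> .   bit 7 = 0  t=4,i=11
  ..##. -> #   bit 6 = 1  t=1,i=9
  ..#.# -> #   bit 5 = 1  t=0,i=9
  ..#.. -> #   bit 4 = 1  t=7,i=2
  ...## -> #   bit 3 = 1  t=1,i=8
  ...#. -> .   bit 2 = 0  t=1,i=1
  ....# -> #   bit 1 = 1  t=5,i=2
  ..... -> .   bit 0 = 0  t=5,i=1
  bits 00011111000010000010100101111010 = 520628602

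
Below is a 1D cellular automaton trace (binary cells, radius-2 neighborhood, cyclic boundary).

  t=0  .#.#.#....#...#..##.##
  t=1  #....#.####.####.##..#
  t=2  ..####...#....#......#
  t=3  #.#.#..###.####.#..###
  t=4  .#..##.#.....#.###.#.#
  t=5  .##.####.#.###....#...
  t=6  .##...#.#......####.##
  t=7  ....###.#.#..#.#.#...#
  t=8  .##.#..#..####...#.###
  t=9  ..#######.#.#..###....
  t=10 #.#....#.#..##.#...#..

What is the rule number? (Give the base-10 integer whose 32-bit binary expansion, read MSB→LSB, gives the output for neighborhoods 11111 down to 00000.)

1142366966

  ##### -> .   bit 31 = 0  t=9,i=4
  ####. -> #   bit 30 = 1  t=1,i=9
  ###.# -> .   bit 29 = 0  t=1,i=10
  ###.. -> .   bit 28 = 0  t=2,i=5
  ##.## -> .   bit 27 = 0  t=0,i=19
  ##.#. -> #   bit 26 = 1  t=0,i=0
  ##..# -> .   bit 25 = 0  t=1,i=19
  ##... -> .   bit 24 = 0  t=1,i=1
  #.### -> .   bit 23 = 0  t=1,i=7
  #.##. -> .   bit 22 = 0  t=0,i=20
  #.#.# -> .   bit 21 = 0  t=0,i=1
  #.#.. -> #   bit 20 = 1  t=0,i=5
  #..## -> .   bit 19 = 0  t=0,i=16
  #..#. -> #   bit 18 = 1  t=7,i=12
  #...# -> #   bit 17 = 1  t=0,i=12
  #.... -> #   bit 16 = 1  t=0,i=7
  .#### -> .   bit 15 = 0  t=1,i=8
  .###. -> .   bit 14 = 0  t=3,i=8
  .##.# -> #   bit 13 = 1  t=0,i=18
  .##.. -> .   bit 12 = 0  t=1,i=0
  .#.## -> .   bit 11 = 0  t=1,i=6
  .#.#. -> .   bit 10 = 0  t=0,i=2
  .#..# -> #   bit 9 = 1  t=0,i=15
  .#... -> .   bit 8 = 0  t=0,i=6
  ..### -> #   bit 7 = 1  t=2,i=2
  ..##. -> #   bit 6 = 1  t=0,i=17
  ..#.# -> #   bit 5 = 1  t=1,i=5
  ..#.. -> #   bit 4 = 1  t=0,i=10
  ...## -> .   bit 3 = 0  t=5,i=0
  ...#. -> #   bit 2 = 1  t=0,i=9
  ....# -> #   bit 1 = 1  t=0,i=8
  ..... -> .   bit 0 = 0  t=2,i=17
  bits 01000100000101110010001011110110 = 1142366966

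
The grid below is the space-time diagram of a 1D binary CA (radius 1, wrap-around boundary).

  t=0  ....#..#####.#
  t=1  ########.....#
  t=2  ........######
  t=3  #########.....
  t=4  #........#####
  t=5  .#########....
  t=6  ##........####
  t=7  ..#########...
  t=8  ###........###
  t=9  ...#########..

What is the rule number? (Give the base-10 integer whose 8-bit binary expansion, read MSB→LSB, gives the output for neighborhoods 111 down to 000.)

  ### -> .   bit 7 = 0  t=0,i=8
  ##. -> .   bit 6 = 0  t=0,i=11
  #.# -> .   bit 5 = 0  t=0,i=12
  #.. -> #   bit 4 = 1  t=0,i=0
  .## -> #   bit 3 = 1  t=0,i=7
  .#. -> #   bit 2 = 1  t=0,i=4
  ..# -> #   bit 1 = 1  t=0,i=3
  ... -> #   bit 0 = 1  t=0,i=1
  bits 00011111 = 31

31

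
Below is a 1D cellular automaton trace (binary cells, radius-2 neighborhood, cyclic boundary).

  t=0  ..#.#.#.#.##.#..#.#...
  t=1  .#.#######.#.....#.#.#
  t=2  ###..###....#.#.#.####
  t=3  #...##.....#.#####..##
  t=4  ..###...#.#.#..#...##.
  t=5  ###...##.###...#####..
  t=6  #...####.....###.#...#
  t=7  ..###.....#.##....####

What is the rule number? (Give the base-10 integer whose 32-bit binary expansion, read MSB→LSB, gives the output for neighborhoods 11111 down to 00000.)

2150247901

  [31] ##### => #  t=1,i=5
  [30] ####. => .  t=1,i=8
  [29] ###.# => .  t=1,i=9
  [28] ###.. => .  t=2,i=2
  [27] ##.## => .  t=5,i=8
  [26] ##.#. => .  t=0,i=12
  [25] ##..# => .  t=2,i=3
  [24] ##... => .  t=2,i=8
  [23] #.### => .  t=1,i=3
  [22] #.##. => .  t=0,i=10
  [21] #.#.# => #  t=0,i=4
  [20] #.#.. => .  t=0,i=13
  [19] #..## => #  t=2,i=4
  [18] #..#. => .  t=0,i=15
  [17] #...# => #  t=3,i=2
  [16] #.... => .  t=0,i=20
  [15] .#### => .  t=1,i=4
  [14] .###. => .  t=2,i=6
  [13] .##.# => #  t=0,i=11
  [12] .##.. => .  t=3,i=5
  [11] .#.## => #  t=0,i=9
  [10] .#.#. => #  t=0,i=3
  [9] .#..# => .  t=0,i=14
  [8] .#... => #  t=0,i=19
  [7] ..### => #  t=2,i=5
  [6] ..##. => #  t=3,i=4
  [5] ..#.# => .  t=0,i=2
  [4] ..#.. => #  t=4,i=15
  [3] ...## => #  t=3,i=3
  [2] ...#. => #  t=0,i=1
  [1] ....# => .  t=0,i=0
  [0] ..... => #  t=0,i=21
  bits 10000000001010100010110111011101 = 2150247901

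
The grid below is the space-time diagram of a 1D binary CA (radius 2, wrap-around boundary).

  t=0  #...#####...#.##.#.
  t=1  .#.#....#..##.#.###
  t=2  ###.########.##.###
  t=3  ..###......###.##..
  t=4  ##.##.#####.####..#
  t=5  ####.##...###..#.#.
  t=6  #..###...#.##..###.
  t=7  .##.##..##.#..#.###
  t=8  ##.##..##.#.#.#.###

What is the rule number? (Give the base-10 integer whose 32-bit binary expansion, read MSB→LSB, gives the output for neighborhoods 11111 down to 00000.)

1021921151

  [31] ##### => .  t=0,i=6
  [30] ####. => .  t=0,i=7
  [29] ###.# => #  t=1,i=18
  [28] ###.. => #  t=0,i=8
  [27] ##.## => #  t=2,i=3
  [26] ##.#. => #  t=0,i=16
  [25] ##..# => .  t=4,i=16
  [24] ##... => .  t=0,i=9
  [23] #.### => #  t=1,i=16
  [22] #.##. => #  t=0,i=14
  [21] #.#.# => #  t=0,i=17
  [20] #.#.. => .  t=0,i=0
  [19] #..## => #  t=1,i=10
  [18] #..#. => .  t=5,i=14
  [17] #...# => .  t=0,i=2
  [16] #.... => #  t=1,i=5
  [15] .#### => .  t=0,i=5
  [14] .###. => #  t=1,i=17
  [13] .##.# => .  t=0,i=15
  [12] .##.. => .  t=3,i=16
  [11] .#.## => .  t=0,i=13
  [10] .#.#. => #  t=0,i=18
  [9] .#..# => #  t=1,i=9
  [8] .#... => #  t=0,i=1
  [7] ..### => .  t=0,i=4
  [6] ..##. => #  t=1,i=11
  [5] ..#.# => #  t=0,i=12
  [4] ..#.. => #  t=1,i=8
  [3] ...## => #  t=0,i=3
  [2] ...#. => #  t=0,i=11
  [1] ....# => #  t=1,i=6
  [0] ..... => #  t=3,i=7
  bits 00111100111010010100011101111111 = 1021921151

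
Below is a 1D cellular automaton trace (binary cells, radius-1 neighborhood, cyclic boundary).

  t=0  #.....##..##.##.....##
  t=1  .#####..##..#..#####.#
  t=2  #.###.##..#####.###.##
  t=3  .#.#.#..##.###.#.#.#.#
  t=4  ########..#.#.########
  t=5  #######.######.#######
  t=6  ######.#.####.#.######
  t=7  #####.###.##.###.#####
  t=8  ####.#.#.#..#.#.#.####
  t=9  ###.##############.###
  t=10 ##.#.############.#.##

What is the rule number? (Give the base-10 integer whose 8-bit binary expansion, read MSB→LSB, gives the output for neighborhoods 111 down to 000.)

  ### -> #   bit 7 = 1  t=0,i=21
  ##. -> .   bit 6 = 0  t=0,i=0
  #.# -> #   bit 5 = 1  t=0,i=12
  #.. -> #   bit 4 = 1  t=0,i=1
  .## -> .   bit 3 = 0  t=0,i=6
  .#. -> #   bit 2 = 1  t=1,i=12
  ..# -> #   bit 1 = 1  t=0,i=5
  ... -> #   bit 0 = 1  t=0,i=2
  bits 10110111 = 183

183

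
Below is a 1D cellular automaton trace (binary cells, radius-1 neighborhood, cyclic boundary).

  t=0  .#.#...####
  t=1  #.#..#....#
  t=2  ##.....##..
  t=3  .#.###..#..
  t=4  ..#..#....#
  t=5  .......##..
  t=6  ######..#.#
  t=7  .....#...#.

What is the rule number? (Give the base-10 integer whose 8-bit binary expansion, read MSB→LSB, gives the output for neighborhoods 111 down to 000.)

  [7] ### => .  t=0,i=8
  [6] ##. => #  t=0,i=10
  [5] #.# => #  t=0,i=0
  [4] #.. => .  t=0,i=4
  [3] .## => .  t=0,i=7
  [2] .#. => .  t=0,i=1
  [1] ..# => .  t=0,i=6
  [0] ... => #  t=0,i=5
  bits 01100001 = 97

97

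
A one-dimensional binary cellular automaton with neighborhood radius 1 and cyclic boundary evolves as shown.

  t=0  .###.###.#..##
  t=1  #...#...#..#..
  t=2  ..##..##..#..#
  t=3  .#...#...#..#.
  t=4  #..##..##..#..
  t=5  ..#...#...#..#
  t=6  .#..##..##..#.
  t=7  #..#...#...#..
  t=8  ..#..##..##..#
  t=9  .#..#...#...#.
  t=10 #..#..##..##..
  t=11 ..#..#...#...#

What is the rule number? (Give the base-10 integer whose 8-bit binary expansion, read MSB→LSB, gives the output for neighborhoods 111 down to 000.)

  ### -> .   bit 7 = 0  t=0,i=2
  ##. -> .   bit 6 = 0  t=0,i=3
  #.# -> #   bit 5 = 1  t=0,i=0
  #.. -> .   bit 4 = 0  t=0,i=10
  .## -> .   bit 3 = 0  t=0,i=1
  .#. -> .   bit 2 = 0  t=0,i=9
  ..# -> #   bit 1 = 1  t=0,i=11
  ... -> #   bit 0 = 1  t=1,i=2
  bits 00100011 = 35

35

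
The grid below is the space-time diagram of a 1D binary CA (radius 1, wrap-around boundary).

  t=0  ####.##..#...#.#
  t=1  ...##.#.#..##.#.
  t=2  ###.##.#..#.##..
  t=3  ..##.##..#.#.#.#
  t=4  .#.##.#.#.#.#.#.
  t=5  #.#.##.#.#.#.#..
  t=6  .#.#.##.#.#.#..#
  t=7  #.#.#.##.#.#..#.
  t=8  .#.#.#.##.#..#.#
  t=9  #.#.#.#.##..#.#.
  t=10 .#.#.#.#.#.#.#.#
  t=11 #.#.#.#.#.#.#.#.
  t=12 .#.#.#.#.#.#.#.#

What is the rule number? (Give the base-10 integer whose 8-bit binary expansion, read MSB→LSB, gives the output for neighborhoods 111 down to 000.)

99

  nb ###: next=.  (t=0,i=0, bit7=0)
  nb ##.: next=#  (t=0,i=3, bit6=1)
  nb #.#: next=#  (t=0,i=4, bit5=1)
  nb #..: next=.  (t=0,i=7, bit4=0)
  nb .##: next=.  (t=0,i=5, bit3=0)
  nb .#.: next=.  (t=0,i=9, bit2=0)
  nb ..#: next=#  (t=0,i=8, bit1=1)
  nb ...: next=#  (t=0,i=11, bit0=1)
  bits 01100011 = 99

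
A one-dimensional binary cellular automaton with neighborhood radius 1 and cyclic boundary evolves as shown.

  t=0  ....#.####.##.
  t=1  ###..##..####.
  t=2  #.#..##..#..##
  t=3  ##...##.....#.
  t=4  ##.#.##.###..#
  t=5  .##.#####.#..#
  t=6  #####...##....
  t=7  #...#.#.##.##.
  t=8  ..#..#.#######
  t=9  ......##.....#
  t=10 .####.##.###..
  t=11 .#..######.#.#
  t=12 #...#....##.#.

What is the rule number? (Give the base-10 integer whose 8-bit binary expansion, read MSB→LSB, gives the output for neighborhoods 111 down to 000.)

  ### -> .   bit 7 = 0  t=0,i=7
  ##. -> #   bit 6 = 1  t=0,i=9
  #.# -> #   bit 5 = 1  t=0,i=5
  #.. -> .   bit 4 = 0  t=0,i=13
  .## -> #   bit 3 = 1  t=0,i=6
  .#. -> .   bit 2 = 0  t=0,i=4
  ..# -> .   bit 1 = 0  t=0,i=3
  ... -> #   bit 0 = 1  t=0,i=0
  bits 01101001 = 105

105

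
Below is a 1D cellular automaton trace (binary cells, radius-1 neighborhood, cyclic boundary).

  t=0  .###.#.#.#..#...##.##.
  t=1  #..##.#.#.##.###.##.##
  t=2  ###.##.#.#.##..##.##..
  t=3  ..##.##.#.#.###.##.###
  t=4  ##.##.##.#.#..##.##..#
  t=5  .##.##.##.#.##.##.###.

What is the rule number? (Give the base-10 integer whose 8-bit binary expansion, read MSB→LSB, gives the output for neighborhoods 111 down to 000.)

  [7] ### => .  t=0,i=2
  [6] ##. => #  t=0,i=3
  [5] #.# => #  t=0,i=4
  [4] #.. => #  t=0,i=10
  [3] .## => .  t=0,i=1
  [2] .#. => .  t=0,i=5
  [1] ..# => #  t=0,i=0
  [0] ... => #  t=0,i=14
  bits 01110011 = 115

115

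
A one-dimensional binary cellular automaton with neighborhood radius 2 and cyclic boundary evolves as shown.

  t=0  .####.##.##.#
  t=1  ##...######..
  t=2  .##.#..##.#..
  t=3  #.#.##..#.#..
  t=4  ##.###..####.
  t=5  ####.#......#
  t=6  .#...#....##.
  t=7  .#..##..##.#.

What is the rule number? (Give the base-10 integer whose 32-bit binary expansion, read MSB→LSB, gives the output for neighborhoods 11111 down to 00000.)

2580561470

  #####|#  b31=1 t=1,i=7
  ####.|.  b30=0 t=0,i=3
  ###.#|.  b29=0 t=0,i=4
  ###..|#  b28=1 t=1,i=10
  ##.##|#  b27=1 t=0,i=5
  ##.#.|.  b26=0 t=0,i=11
  ##..#|.  b25=0 t=1,i=11
  ##...|#  b24=1 t=1,i=2
  #.###|#  b23=1 t=0,i=1
  #.##.|#  b22=1 t=0,i=6
  #.#.#|.  b21=0 t=0,i=12
  #.#..|#  b20=1 t=2,i=4
  #..##|.  b19=0 t=1,i=12
  #..#.|.  b18=0 t=3,i=7
  #...#|.  b17=0 t=1,i=3
  #....|.  b16=0 t=5,i=7
  .####|.  b15=0 t=0,i=2
  .###.|.  b14=0 t=4,i=4
  .##.#|#  b13=1 t=0,i=7
  .##..|#  b12=1 t=1,i=1
  .#.##|#  b11=1 t=0,i=0
  .#.#.|#  b10=1 t=3,i=1
  .#..#|#  b9=1 t=2,i=5
  .#...|.  b8=0 t=2,i=11
  ..###|.  b7=0 t=1,i=5
  ..##.|.  b6=0 t=1,i=0
  ..#.#|#  b5=1 t=3,i=0
  ..#..|#  b4=1 t=6,i=1
  ...##|#  b3=1 t=1,i=4
  ...#.|#  b2=1 t=6,i=4
  ....#|#  b1=1 t=5,i=10
  .....|.  b0=0 t=5,i=8
  bits 10011001110100000011111000111110 = 2580561470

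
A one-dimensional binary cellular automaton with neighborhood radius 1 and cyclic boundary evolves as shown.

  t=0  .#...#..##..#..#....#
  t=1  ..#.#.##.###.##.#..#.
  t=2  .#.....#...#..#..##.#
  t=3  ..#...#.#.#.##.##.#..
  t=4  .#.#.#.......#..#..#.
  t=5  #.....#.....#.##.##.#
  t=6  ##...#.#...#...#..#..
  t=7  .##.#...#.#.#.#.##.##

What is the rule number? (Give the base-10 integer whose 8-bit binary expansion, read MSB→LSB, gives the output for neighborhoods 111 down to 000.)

  [7] ### => .  t=1,i=10
  [6] ##. => #  t=0,i=9
  [5] #.# => .  t=0,i=0
  [4] #.. => #  t=0,i=2
  [3] .## => .  t=0,i=8
  [2] .#. => .  t=0,i=1
  [1] ..# => #  t=0,i=4
  [0] ... => .  t=0,i=3
  bits 01010010 = 82

82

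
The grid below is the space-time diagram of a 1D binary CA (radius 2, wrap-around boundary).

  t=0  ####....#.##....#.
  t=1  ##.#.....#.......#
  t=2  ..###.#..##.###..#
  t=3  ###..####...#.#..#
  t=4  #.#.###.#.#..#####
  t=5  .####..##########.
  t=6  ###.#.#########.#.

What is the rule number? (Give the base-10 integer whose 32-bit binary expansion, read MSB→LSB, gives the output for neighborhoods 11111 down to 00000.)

2495254417

  ##### -> #   bit 31 = 1  t=4,i=15
  ####. -> .   bit 30 = 0  t=0,i=2
  ###.# -> .   bit 29 = 0  t=1,i=1
  ###.. -> #   bit 28 = 1  t=0,i=3
  ##.## -> .   bit 27 = 0  t=2,i=11
  ##.#. -> #   bit 26 = 1  t=1,i=2
  ##..# -> .   bit 25 = 0  t=2,i=15
  ##... -> .   bit 24 = 0  t=0,i=4
  #.### -> #   bit 23 = 1  t=0,i=0
  #.##. -> .   bit 22 = 0  t=0,i=10
  #.#.# -> #   bit 21 = 1  t=4,i=2
  #.#.. -> #   bit 20 = 1  t=1,i=3
  #..## -> #   bit 19 = 1  t=2,i=1
  #..#. -> .   bit 18 = 0  t=2,i=16
  #...# -> #   bit 17 = 1  t=3,i=10
  #.... -> .   bit 16 = 0  t=0,i=5
  .#### -> #   bit 15 = 1  t=0,i=1
  .###. -> .   bit 14 = 0  t=1,i=0
  .##.# -> .   bit 13 = 0  t=2,i=10
  .##.. -> .   bit 12 = 0  t=0,i=11
  .#.## -> #   bit 11 = 1  t=0,i=9
  .#.#. -> #   bit 10 = 1  t=3,i=13
  .#..# -> #   bit 9 = 1  t=2,i=0
  .#... -> #   bit 8 = 1  t=1,i=4
  ..### -> #   bit 7 = 1  t=1,i=17
  ..##. -> .   bit 6 = 0  t=2,i=9
  ..#.# -> .   bit 5 = 0  t=0,i=8
  ..#.. -> #   bit 4 = 1  t=1,i=9
  ...## -> .   bit 3 = 0  t=1,i=16
  ...#. -> .   bit 2 = 0  t=0,i=7
  ....# -> .   bit 1 = 0  t=0,i=6
  ..... -> #   bit 0 = 1  t=1,i=6
  bits 10010100101110101000111110010001 = 2495254417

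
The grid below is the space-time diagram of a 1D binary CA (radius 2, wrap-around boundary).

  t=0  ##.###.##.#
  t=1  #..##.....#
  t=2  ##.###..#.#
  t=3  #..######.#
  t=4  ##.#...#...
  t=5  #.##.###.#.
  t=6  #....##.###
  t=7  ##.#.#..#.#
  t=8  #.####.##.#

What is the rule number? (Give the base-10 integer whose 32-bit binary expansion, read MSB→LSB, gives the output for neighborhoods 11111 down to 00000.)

  [31] ##### => .  t=3,i=5
  [30] ####. => #  t=3,i=7
  [29] ###.# => .  t=0,i=1
  [28] ###.. => #  t=2,i=5
  [27] ##.## => .  t=0,i=2
  [26] ##.#. => #  t=4,i=2
  [25] ##..# => #  t=1,i=1
  [24] ##... => #  t=1,i=5
  [23] #.### => #  t=0,i=3
  [22] #.##. => .  t=0,i=7
  [21] #.#.# => #  t=5,i=0
  [20] #.#.. => #  t=4,i=3
  [19] #..## => .  t=1,i=2
  [18] #..#. => #  t=2,i=7
  [17] #...# => #  t=4,i=5
  [16] #.... => .  t=1,i=6
  [15] .#### => .  t=3,i=4
  [14] .###. => #  t=0,i=0
  [13] .##.# => .  t=0,i=8
  [12] .##.. => #  t=1,i=0
  [11] .#.## => .  t=2,i=9
  [10] .#.#. => #  t=5,i=10
  [9] .#..# => .  t=7,i=6
  [8] .#... => .  t=4,i=4
  [7] ..### => #  t=3,i=3
  [6] ..##. => #  t=1,i=3
  [5] ..#.# => #  t=2,i=8
  [4] ..#.. => #  t=4,i=7
  [3] ...## => .  t=1,i=9
  [2] ...#. => #  t=4,i=6
  [1] ....# => #  t=1,i=8
  [0] ..... => .  t=1,i=7
  bits 01010111101101100101010011110110 = 1471567094

1471567094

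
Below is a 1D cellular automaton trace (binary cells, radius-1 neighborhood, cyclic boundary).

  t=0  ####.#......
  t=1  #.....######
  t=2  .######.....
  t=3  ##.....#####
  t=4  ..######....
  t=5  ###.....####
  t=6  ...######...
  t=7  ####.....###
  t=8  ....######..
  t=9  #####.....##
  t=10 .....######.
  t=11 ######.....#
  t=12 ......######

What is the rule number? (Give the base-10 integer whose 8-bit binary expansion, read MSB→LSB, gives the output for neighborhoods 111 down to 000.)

27

  [7] ### => .  t=0,i=1
  [6] ##. => .  t=0,i=3
  [5] #.# => .  t=0,i=4
  [4] #.. => #  t=0,i=6
  [3] .## => #  t=0,i=0
  [2] .#. => .  t=0,i=5
  [1] ..# => #  t=0,i=11
  [0] ... => #  t=0,i=7
  bits 00011011 = 27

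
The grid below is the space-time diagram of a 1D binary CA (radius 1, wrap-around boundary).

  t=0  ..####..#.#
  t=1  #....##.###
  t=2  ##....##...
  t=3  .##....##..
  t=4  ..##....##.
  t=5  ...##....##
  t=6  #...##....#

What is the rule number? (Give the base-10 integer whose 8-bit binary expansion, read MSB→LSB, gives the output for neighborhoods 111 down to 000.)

  ###|.  b7=0 t=0,i=3
  ##.|#  b6=1 t=0,i=5
  #.#|#  b5=1 t=0,i=9
  #..|#  b4=1 t=0,i=0
  .##|.  b3=0 t=0,i=2
  .#.|#  b2=1 t=0,i=8
  ..#|.  b1=0 t=0,i=1
  ...|.  b0=0 t=1,i=2
  bits 01110100 = 116

116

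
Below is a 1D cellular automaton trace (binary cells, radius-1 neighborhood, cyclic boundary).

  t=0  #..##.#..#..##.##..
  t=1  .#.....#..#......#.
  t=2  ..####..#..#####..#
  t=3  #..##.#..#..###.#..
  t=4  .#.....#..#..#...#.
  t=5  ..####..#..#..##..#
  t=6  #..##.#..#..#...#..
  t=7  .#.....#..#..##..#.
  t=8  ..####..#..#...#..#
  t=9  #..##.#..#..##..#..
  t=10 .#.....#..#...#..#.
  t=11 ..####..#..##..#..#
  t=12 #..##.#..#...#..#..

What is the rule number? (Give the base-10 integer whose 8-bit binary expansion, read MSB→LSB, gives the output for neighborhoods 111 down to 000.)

145

  nb ###: next=#  (t=2,i=3, bit7=1)
  nb ##.: next=.  (t=0,i=4, bit6=0)
  nb #.#: next=.  (t=0,i=5, bit5=0)
  nb #..: next=#  (t=0,i=1, bit4=1)
  nb .##: next=.  (t=0,i=3, bit3=0)
  nb .#.: next=.  (t=0,i=0, bit2=0)
  nb ..#: next=.  (t=0,i=2, bit1=0)
  nb ...: next=#  (t=1,i=3, bit0=1)
  bits 10010001 = 145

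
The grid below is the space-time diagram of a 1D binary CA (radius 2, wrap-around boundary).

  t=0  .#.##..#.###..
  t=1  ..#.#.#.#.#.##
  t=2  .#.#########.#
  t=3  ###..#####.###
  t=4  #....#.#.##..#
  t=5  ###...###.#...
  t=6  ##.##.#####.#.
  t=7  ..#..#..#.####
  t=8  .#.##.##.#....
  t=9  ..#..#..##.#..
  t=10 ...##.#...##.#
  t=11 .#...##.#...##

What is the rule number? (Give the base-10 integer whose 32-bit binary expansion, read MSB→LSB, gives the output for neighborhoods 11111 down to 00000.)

  [31] ##### => #  t=2,i=5
  [30] ####. => .  t=2,i=10
  [29] ###.# => #  t=2,i=11
  [28] ###.. => .  t=0,i=11
  [27] ##.## => #  t=3,i=10
  [26] ##.#. => #  t=2,i=12
  [25] ##..# => .  t=0,i=5
  [24] ##... => #  t=0,i=12
  [23] #.### => .  t=0,i=9
  [22] #.##. => .  t=0,i=3
  [21] #.#.# => #  t=1,i=4
  [20] #.#.. => #  t=5,i=10
  [19] #..## => .  t=3,i=4
  [18] #..#. => #  t=0,i=6
  [17] #...# => #  t=0,i=13
  [16] #.... => #  t=4,i=2
  [15] .#### => .  t=2,i=4
  [14] .###. => #  t=0,i=10
  [13] .##.# => .  t=6,i=1
  [12] .##.. => #  t=0,i=4
  [11] .#.## => #  t=0,i=2
  [10] .#.#. => #  t=1,i=3
  [9] .#..# => #  t=7,i=3
  [8] .#... => .  t=5,i=11
  [7] ..### => #  t=3,i=5
  [6] ..##. => .  t=4,i=13
  [5] ..#.# => .  t=0,i=1
  [4] ..#.. => .  t=7,i=2
  [3] ...## => .  t=5,i=5
  [2] ...#. => .  t=0,i=0
  [1] ....# => .  t=4,i=3
  [0] ..... => .  t=8,i=12
  bits 10101101001101110101111010000000 = 2906087040

2906087040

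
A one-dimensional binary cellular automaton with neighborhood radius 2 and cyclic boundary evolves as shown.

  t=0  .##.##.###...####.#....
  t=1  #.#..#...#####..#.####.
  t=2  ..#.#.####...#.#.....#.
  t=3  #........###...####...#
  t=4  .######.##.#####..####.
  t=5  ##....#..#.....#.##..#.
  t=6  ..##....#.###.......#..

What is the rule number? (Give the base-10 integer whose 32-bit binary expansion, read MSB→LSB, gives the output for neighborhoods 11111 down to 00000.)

824123785

  #####|.  b31=0 t=1,i=11
  ####.|.  b30=0 t=0,i=15
  ###.#|#  b29=1 t=0,i=16
  ###..|#  b28=1 t=0,i=9
  ##.##|.  b27=0 t=0,i=3
  ##.#.|.  b26=0 t=0,i=17
  ##..#|.  b25=0 t=1,i=14
  ##...|#  b24=1 t=0,i=10
  #.###|.  b23=0 t=0,i=7
  #.##.|.  b22=0 t=0,i=4
  #.#.#|.  b21=0 t=1,i=0
  #.#..|#  b20=1 t=0,i=18
  #..##|#  b19=1 t=4,i=0
  #..#.|#  b18=1 t=1,i=4
  #...#|#  b17=1 t=0,i=11
  #....|#  b16=1 t=0,i=20
  .####|.  b15=0 t=0,i=14
  .###.|.  b14=0 t=0,i=8
  .##.#|#  b13=1 t=0,i=2
  .##..|.  b12=0 t=3,i=0
  .#.##|.  b11=0 t=1,i=17
  .#.#.|.  b10=0 t=1,i=1
  .#..#|.  b9=0 t=1,i=3
  .#...|#  b8=1 t=0,i=19
  ..###|#  b7=1 t=0,i=13
  ..##.|.  b6=0 t=0,i=1
  ..#.#|.  b5=0 t=1,i=16
  ..#..|.  b4=0 t=1,i=5
  ...##|#  b3=1 t=0,i=0
  ...#.|.  b2=0 t=2,i=1
  ....#|.  b1=0 t=0,i=22
  .....|#  b0=1 t=0,i=21
  bits 00110001000111110010000110001001 = 824123785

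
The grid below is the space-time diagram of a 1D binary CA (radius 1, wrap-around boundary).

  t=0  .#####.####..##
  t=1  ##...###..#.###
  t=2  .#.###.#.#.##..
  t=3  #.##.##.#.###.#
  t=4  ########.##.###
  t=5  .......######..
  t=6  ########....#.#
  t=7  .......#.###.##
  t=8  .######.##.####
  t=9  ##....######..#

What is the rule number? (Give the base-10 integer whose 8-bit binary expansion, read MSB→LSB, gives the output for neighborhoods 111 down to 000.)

  ### -> .   bit 7 = 0  t=0,i=2
  ##. -> #   bit 6 = 1  t=0,i=5
  #.# -> #   bit 5 = 1  t=0,i=0
  #.. -> .   bit 4 = 0  t=0,i=11
  .## -> #   bit 3 = 1  t=0,i=1
  .#. -> .   bit 2 = 0  t=1,i=10
  ..# -> #   bit 1 = 1  t=0,i=12
  ... -> #   bit 0 = 1  t=1,i=3
  bits 01101011 = 107

107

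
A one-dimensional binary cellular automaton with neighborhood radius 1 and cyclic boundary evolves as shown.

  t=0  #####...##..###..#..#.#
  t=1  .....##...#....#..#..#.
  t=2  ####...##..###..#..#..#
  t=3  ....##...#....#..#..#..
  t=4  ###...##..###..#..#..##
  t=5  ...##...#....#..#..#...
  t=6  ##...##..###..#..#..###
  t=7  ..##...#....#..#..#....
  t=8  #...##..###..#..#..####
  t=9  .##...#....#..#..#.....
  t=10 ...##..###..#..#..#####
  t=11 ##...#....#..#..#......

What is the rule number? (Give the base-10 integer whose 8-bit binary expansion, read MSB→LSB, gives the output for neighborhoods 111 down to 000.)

  ###|.  b7=0 t=0,i=0
  ##.|.  b6=0 t=0,i=4
  #.#|#  b5=1 t=0,i=21
  #..|#  b4=1 t=0,i=5
  .##|.  b3=0 t=0,i=8
  .#.|.  b2=0 t=0,i=17
  ..#|.  b1=0 t=0,i=7
  ...|#  b0=1 t=0,i=6
  bits 00110001 = 49

49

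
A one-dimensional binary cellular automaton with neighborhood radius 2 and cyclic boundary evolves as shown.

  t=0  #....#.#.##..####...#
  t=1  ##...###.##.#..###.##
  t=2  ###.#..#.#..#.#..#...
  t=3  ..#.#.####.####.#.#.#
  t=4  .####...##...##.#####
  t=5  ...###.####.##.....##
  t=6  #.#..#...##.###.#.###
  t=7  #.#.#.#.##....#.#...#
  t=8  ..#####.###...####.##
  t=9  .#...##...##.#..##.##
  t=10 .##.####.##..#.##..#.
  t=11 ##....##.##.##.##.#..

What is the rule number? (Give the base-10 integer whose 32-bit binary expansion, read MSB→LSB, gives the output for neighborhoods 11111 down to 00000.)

  ##### -> .   bit 31 = 0  t=4,i=18
  ####. -> #   bit 30 = 1  t=0,i=15
  ###.# -> #   bit 29 = 1  t=1,i=7
  ###.. -> #   bit 28 = 1  t=0,i=16
  ##.## -> .   bit 27 = 0  t=1,i=8
  ##.#. -> .   bit 26 = 0  t=1,i=11
  ##..# -> .   bit 25 = 0  t=0,i=11
  ##... -> #   bit 24 = 1  t=0,i=1
  #.### -> .   bit 23 = 0  t=1,i=19
  #.##. -> #   bit 22 = 1  t=0,i=9
  #.#.# -> #   bit 21 = 1  t=0,i=7
  #.#.. -> #   bit 20 = 1  t=1,i=12
  #..## -> #   bit 19 = 1  t=0,i=12
  #..#. -> #   bit 18 = 1  t=2,i=6
  #...# -> .   bit 17 = 0  t=0,i=18
  #.... -> .   bit 16 = 0  t=0,i=2
  .#### -> .   bit 15 = 0  t=0,i=14
  .###. -> .   bit 14 = 0  t=1,i=6
  .##.# -> .   bit 13 = 0  t=1,i=10
  .##.. -> #   bit 12 = 1  t=0,i=0
  .#.## -> .   bit 11 = 0  t=0,i=8
  .#.#. -> #   bit 10 = 1  t=0,i=6
  .#..# -> .   bit 9 = 0  t=1,i=13
  .#... -> #   bit 8 = 1  t=2,i=18
  ..### -> .   bit 7 = 0  t=0,i=13
  ..##. -> #   bit 6 = 1  t=0,i=20
  ..#.# -> #   bit 5 = 1  t=0,i=5
  ..#.. -> .   bit 4 = 0  t=2,i=17
  ...## -> #   bit 3 = 1  t=0,i=19
  ...#. -> .   bit 2 = 0  t=0,i=4
  ....# -> .   bit 1 = 0  t=0,i=3
  ..... -> #   bit 0 = 1  t=5,i=16
  bits 01110001011111000001010101101001 = 1903957353

1903957353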